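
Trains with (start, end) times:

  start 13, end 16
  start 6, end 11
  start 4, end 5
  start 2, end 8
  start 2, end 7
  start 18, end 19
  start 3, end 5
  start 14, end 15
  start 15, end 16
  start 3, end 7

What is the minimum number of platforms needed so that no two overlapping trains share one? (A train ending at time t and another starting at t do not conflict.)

5

Count concurrent intervals with a sweep; the peak is the room count.
Events (time:±→running): 2:+→1 2:+→2 3:+→3 3:+→4 4:+→5 … peak 5.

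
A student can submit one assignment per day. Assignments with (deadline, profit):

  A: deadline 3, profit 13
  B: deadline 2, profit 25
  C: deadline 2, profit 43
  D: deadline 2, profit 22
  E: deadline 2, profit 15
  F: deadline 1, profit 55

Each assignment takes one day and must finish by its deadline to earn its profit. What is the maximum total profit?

111

By profit: F(d1,55), C(d2,43), B(d2,25), D(d2,22), E(d2,15), A(d3,13)
F→slot 1; C→slot 2; B skipped; D skipped; E skipped; A→slot 3.
Profit = 55 + 43 + 13 = 111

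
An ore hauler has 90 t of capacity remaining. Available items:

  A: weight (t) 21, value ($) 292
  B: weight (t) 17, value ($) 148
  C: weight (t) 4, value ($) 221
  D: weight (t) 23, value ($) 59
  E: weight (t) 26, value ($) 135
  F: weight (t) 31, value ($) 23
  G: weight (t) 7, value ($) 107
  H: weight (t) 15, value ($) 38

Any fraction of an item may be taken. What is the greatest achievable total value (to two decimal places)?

Order: C (221/4=55.25) > G (107/7=15.29) > A (292/21=13.90) > B (148/17=8.71) > E (135/26=5.19) > D (59/23=2.57) > H (38/15=2.53) > F (23/31=0.74)
Fill: take C (4 @ 221) → take G (7 @ 107) → take A (21 @ 292) → take B (17 @ 148) → take E (26 @ 135) → take 15/23 of D → 38.48; 90/90 used.
Total value = 941.48

941.48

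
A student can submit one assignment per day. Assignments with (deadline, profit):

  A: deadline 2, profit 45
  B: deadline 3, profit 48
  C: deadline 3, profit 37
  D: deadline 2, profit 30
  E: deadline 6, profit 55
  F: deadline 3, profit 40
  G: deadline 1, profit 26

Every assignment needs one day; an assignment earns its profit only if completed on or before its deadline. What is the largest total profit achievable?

188

Profit order: E=55 B=48 A=45 F=40 C=37 D=30 G=26
Assign: E→slot 6, B→slot 3, A→slot 2, F→slot 1, C skipped, D skipped, G skipped.
Slots: [1:F] [2:A] [3:B] [6:E]
Profit = 40 + 45 + 48 + 55 = 188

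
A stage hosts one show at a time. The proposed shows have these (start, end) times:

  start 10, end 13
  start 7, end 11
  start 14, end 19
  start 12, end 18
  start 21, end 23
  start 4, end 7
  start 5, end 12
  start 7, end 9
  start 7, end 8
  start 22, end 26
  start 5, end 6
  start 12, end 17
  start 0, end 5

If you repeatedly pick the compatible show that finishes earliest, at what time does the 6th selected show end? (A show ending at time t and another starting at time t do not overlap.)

Order by finish time; keep every interval that doesn't clash with the previous kept one.
Sorted by end: (0,5)  (5,6)  (4,7)  (7,8)  (7,9)  (7,11)  (5,12)  (10,13)  (12,17)  (12,18)  (14,19)  (21,23)  (22,26)
take (0,5); take (5,6); take (7,8); skip (7,9); skip (7,11); take (10,13); take (14,19); take (21,23).
Selected: (0,5) (5,6) (7,8) (10,13) (14,19) (21,23)

23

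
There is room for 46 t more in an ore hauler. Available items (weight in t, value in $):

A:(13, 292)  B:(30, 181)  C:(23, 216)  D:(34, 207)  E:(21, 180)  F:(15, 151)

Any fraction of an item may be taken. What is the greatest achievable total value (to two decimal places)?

Ratios (sorted): A 22.46, F 10.07, C 9.39, E 8.57, D 6.09, B 6.03
take A (13 @ 292); take F (15 @ 151); take 18/23 of C → 169.04. Capacity used 46/46.
Total value = 612.04

612.04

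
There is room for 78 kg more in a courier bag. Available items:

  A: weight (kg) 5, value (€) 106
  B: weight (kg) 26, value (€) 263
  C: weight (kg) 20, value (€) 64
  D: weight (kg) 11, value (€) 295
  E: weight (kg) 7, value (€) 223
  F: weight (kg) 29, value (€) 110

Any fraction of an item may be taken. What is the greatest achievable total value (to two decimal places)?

Greedy by value/weight ratio, highest first.
Order: E (223/7=31.86) > D (295/11=26.82) > A (106/5=21.20) > B (263/26=10.12) > F (110/29=3.79) > C (64/20=3.20)
Fill: take E (7 @ 223) → take D (11 @ 295) → take A (5 @ 106) → take B (26 @ 263) → take F (29 @ 110); 78/78 used.
Total value = 997.00

997.00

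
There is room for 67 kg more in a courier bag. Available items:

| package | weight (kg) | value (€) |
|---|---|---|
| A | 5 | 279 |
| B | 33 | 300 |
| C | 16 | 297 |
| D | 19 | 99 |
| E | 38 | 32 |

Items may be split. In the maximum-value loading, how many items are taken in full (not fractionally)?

Order: A (279/5=55.80) > C (297/16=18.56) > B (300/33=9.09) > D (99/19=5.21) > E (32/38=0.84)
Fill: take A (5 @ 279) → take C (16 @ 297) → take B (33 @ 300) → take 13/19 of D → 67.74; 67/67 used.
3 item(s) taken whole; one partial (take 13/19 of D).

3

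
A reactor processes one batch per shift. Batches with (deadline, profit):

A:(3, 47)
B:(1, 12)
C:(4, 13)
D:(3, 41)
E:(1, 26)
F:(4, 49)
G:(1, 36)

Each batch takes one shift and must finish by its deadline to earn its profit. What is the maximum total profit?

Take jobs in profit order; each goes to the latest open slot no later than its deadline.
Profit order: F=49 A=47 D=41 G=36 E=26 C=13 B=12
Assign: F→slot 4, A→slot 3, D→slot 2, G→slot 1, E skipped, C skipped, B skipped.
Slots: [1:G] [2:D] [3:A] [4:F]
Profit = 36 + 41 + 47 + 49 = 173

173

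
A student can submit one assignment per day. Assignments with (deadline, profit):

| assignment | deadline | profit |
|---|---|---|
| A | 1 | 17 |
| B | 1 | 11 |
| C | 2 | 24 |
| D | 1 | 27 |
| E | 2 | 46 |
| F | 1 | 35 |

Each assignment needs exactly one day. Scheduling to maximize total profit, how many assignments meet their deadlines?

Sort by profit descending; place each in the latest free slot ≤ its deadline.
Profit order: E=46 F=35 D=27 C=24 A=17 B=11
Assign: E→slot 2, F→slot 1, D skipped, C skipped, A skipped, B skipped.
Slots: [1:F] [2:E]
2 of 6 scheduled.

2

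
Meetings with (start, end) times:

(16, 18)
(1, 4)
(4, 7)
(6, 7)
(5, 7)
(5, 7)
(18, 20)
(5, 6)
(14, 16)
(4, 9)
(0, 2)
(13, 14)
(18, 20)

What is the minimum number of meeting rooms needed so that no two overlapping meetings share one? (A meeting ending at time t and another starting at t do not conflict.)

Events (time:±→running): 0:+→1 1:+→2 2:-→1 4:-→0 4:+→1 4:+→2 5:+→3 5:+→4 5:+→5 … peak 5.

5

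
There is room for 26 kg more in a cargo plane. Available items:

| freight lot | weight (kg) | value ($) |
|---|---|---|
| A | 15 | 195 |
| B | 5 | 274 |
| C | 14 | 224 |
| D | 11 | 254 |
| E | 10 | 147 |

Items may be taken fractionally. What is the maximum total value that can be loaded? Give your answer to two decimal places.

Ratios (sorted): B 54.80, D 23.09, C 16.00, E 14.70, A 13.00
take B (5 @ 274); take D (11 @ 254); take 10/14 of C → 160.00. Capacity used 26/26.
Total value = 688.00

688.00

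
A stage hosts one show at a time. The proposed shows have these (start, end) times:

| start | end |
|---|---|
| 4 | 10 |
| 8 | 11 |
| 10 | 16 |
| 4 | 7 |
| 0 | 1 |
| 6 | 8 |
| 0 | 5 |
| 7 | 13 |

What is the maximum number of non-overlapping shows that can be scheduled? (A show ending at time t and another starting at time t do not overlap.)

By end time: (0,1), (0,5), (4,7), (6,8), (4,10), (8,11), (7,13), (10,16).
Pick (0,1); next start ≥ 1 → (4,7); next start ≥ 7 → (8,11).
Selected 3 shows.

3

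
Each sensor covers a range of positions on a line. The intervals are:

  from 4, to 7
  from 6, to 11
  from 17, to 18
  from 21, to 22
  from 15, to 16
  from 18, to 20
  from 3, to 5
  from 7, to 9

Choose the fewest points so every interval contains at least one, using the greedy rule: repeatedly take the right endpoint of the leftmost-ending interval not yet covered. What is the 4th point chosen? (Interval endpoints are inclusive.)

18

Process intervals by earliest right end; each time one isn't hit yet, stab at its right endpoint.
Sorted: [3,5] [4,7] [7,9] [6,11] [15,16] [17,18] [18,20] [21,22]
{[3,5],[4,7]} hit by 5; {[7,9],[6,11]} hit by 9; {[15,16]} hit by 16; {[17,18],[18,20]} hit by 18; {[21,22]} hit by 22.
Points: 5, 9, 16, 18, 22 (5 total).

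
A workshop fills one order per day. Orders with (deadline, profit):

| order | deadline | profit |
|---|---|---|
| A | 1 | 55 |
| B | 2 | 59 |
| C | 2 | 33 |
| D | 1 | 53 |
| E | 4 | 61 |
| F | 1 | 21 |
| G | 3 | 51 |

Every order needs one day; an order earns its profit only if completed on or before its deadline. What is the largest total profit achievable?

Sort by profit descending; place each in the latest free slot ≤ its deadline.
By profit: E(d4,61), B(d2,59), A(d1,55), D(d1,53), G(d3,51), C(d2,33), F(d1,21)
E→slot 4; B→slot 2; A→slot 1; D skipped; G→slot 3; C skipped; F skipped.
Profit = 55 + 59 + 51 + 61 = 226

226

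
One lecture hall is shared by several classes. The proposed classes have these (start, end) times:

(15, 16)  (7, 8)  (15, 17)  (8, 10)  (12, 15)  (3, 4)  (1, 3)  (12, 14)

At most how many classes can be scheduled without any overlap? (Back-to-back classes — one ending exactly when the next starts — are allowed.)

Sorted by end: (1,3)  (3,4)  (7,8)  (8,10)  (12,14)  (12,15)  (15,16)  (15,17)
take (1,3); take (3,4); take (7,8); take (8,10); take (12,14); skip (12,15); take (15,16).
Selected 6 classes.

6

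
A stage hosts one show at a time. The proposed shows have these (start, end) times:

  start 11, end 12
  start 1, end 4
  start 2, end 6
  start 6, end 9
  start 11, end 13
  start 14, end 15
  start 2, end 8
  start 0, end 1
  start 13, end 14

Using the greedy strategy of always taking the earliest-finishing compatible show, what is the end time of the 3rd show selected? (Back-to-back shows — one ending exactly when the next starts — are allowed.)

9

By end time: (0,1), (1,4), (2,6), (2,8), (6,9), (11,12), (11,13), (13,14), (14,15).
Pick (0,1); next start ≥ 1 → (1,4); next start ≥ 4 → (6,9); next start ≥ 9 → (11,12); next start ≥ 12 → (13,14); next start ≥ 14 → (14,15).
Selected: (0,1) (1,4) (6,9) (11,12) (13,14) (14,15)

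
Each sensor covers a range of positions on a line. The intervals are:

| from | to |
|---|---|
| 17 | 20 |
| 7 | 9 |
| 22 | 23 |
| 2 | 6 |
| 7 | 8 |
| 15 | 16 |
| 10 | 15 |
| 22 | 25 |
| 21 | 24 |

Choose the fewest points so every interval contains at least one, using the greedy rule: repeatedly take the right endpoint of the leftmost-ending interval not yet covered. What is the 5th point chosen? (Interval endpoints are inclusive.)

Sort by right endpoint; whenever an interval is uncovered, place a point at its right end.
Sorted: [2,6] [7,8] [7,9] [10,15] [15,16] [17,20] [22,23] [21,24] [22,25]
{[2,6]} hit by 6; {[7,8],[7,9]} hit by 8; {[10,15],[15,16]} hit by 15; {[17,20]} hit by 20; {[22,23],[21,24],[22,25]} hit by 23.
Points: 6, 8, 15, 20, 23 (5 total).

23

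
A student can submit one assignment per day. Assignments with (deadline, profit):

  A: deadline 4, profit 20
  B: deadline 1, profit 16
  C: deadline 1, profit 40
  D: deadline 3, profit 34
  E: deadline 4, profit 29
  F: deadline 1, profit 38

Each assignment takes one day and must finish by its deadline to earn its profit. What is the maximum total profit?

Sort by profit descending; place each in the latest free slot ≤ its deadline.
By profit: C(d1,40), F(d1,38), D(d3,34), E(d4,29), A(d4,20), B(d1,16)
C→slot 1; F skipped; D→slot 3; E→slot 4; A→slot 2; B skipped.
Profit = 40 + 20 + 34 + 29 = 123

123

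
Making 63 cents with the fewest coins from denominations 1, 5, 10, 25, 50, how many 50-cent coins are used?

1

Greedy: take as many of the largest coin as possible, then repeat with the remainder.
63 − 1×50→13 − 1×10→3 − 3×1→0
Count of 50: 1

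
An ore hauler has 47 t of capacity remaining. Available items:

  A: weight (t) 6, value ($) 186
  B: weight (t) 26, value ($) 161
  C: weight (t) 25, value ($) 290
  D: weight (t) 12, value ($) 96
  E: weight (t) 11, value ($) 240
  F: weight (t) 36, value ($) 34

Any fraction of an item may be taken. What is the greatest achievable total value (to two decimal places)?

756.00

Ratios (sorted): A 31.00, E 21.82, C 11.60, D 8.00, B 6.19, F 0.94
take A (6 @ 186); take E (11 @ 240); take C (25 @ 290); take 5/12 of D → 40.00. Capacity used 47/47.
Total value = 756.00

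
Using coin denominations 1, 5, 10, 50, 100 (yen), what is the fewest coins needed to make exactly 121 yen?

4

Use the largest denomination that fits, subtract, and repeat.
121 − 1×100→21 − 2×10→1 − 1×1→0
Total coins = 1 + 2 + 1 = 4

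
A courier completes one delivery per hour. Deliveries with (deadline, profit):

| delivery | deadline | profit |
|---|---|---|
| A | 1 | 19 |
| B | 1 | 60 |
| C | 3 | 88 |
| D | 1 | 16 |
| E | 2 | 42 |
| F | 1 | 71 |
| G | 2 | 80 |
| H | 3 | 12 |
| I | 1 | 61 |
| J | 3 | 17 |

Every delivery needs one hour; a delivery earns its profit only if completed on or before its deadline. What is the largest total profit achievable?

239

Take jobs in profit order; each goes to the latest open slot no later than its deadline.
Profit order: C=88 G=80 F=71 I=61 B=60 E=42 A=19 J=17 D=16 H=12
Assign: C→slot 3, G→slot 2, F→slot 1, I skipped, B skipped, E skipped, A skipped, J skipped, D skipped, H skipped.
Slots: [1:F] [2:G] [3:C]
Profit = 71 + 80 + 88 = 239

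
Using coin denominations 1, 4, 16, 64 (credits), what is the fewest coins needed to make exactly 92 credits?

5

Use the largest denomination that fits, subtract, and repeat.
92 − 1×64→28 − 1×16→12 − 3×4→0
Total coins = 1 + 1 + 3 = 5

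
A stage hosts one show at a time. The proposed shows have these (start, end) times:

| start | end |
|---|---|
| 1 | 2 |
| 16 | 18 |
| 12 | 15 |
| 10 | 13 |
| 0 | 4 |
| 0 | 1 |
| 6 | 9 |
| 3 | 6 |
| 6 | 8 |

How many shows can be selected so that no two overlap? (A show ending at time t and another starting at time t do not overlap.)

6

Sorted by end: (0,1)  (1,2)  (0,4)  (3,6)  (6,8)  (6,9)  (10,13)  (12,15)  (16,18)
take (0,1); take (1,2); take (3,6); take (6,8); skip (6,9); take (10,13); take (16,18).
Selected 6 shows.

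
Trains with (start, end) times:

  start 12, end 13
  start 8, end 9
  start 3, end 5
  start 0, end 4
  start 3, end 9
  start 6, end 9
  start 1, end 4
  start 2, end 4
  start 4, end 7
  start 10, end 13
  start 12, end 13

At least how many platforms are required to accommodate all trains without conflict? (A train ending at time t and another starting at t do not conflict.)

Events (time:±→running): 0:+→1 1:+→2 2:+→3 3:+→4 3:+→5 … peak 5.

5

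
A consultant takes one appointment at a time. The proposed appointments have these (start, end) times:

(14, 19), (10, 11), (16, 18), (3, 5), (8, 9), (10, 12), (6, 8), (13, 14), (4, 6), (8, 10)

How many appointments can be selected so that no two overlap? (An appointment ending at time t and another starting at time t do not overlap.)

6

By end time: (3,5), (4,6), (6,8), (8,9), (8,10), (10,11), (10,12), (13,14), (16,18), (14,19).
Pick (3,5); next start ≥ 5 → (6,8); next start ≥ 8 → (8,9); next start ≥ 9 → (10,11); next start ≥ 11 → (13,14); next start ≥ 14 → (16,18).
Selected 6 appointments.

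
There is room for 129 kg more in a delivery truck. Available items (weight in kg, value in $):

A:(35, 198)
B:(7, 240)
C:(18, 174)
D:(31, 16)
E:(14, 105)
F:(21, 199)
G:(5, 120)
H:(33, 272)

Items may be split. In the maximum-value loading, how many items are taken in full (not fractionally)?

Ratios (sorted): B 34.29, G 24.00, C 9.67, F 9.48, H 8.24, E 7.50, A 5.66, D 0.52
take B (7 @ 240); take G (5 @ 120); take C (18 @ 174); take F (21 @ 199); take H (33 @ 272); take E (14 @ 105); take 31/35 of A → 175.37. Capacity used 129/129.
6 item(s) taken whole; one partial (take 31/35 of A).

6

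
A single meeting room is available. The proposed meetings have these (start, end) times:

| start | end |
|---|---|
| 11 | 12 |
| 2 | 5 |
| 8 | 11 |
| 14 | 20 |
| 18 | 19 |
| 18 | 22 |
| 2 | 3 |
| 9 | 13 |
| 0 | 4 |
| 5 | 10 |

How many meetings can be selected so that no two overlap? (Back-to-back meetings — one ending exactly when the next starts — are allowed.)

4

Sort by end time and greedily take each interval whose start is ≥ the last chosen end.
Sorted by end: (2,3)  (0,4)  (2,5)  (5,10)  (8,11)  (11,12)  (9,13)  (18,19)  (14,20)  (18,22)
take (2,3); take (5,10); take (11,12); take (18,19); skip (14,20).
Selected 4 meetings.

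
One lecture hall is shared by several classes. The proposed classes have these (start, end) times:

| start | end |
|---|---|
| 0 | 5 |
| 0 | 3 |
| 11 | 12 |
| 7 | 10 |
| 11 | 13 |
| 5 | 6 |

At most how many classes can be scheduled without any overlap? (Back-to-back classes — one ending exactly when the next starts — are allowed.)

4

Sort by end time and greedily take each interval whose start is ≥ the last chosen end.
By end time: (0,3), (0,5), (5,6), (7,10), (11,12), (11,13).
Pick (0,3); next start ≥ 3 → (5,6); next start ≥ 6 → (7,10); next start ≥ 10 → (11,12).
Selected 4 classes.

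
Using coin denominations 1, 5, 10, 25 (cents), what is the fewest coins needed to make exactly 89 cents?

Greedy: take as many of the largest coin as possible, then repeat with the remainder.
89 − 3×25→14 − 1×10→4 − 4×1→0
Total coins = 3 + 1 + 4 = 8

8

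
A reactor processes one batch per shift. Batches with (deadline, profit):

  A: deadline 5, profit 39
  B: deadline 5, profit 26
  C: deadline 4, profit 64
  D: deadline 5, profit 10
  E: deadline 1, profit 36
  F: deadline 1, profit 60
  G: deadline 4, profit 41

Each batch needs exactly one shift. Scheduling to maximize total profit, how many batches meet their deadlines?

5

Take jobs in profit order; each goes to the latest open slot no later than its deadline.
By profit: C(d4,64), F(d1,60), G(d4,41), A(d5,39), E(d1,36), B(d5,26), D(d5,10)
C→slot 4; F→slot 1; G→slot 3; A→slot 5; E skipped; B→slot 2; D skipped.
5 of 7 scheduled.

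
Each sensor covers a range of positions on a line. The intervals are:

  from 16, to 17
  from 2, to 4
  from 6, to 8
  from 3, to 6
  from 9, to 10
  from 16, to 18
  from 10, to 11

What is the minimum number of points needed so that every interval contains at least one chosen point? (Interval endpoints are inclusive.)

4

By right end: [2,4]  [3,6]  [6,8]  [9,10]  [10,11]  [16,17]  [16,18]
[2,4] uncovered → point at 4; [6,8] uncovered → point at 8; [9,10] uncovered → point at 10; [16,17] uncovered → point at 17.
Points: 4, 8, 10, 17 (4 total).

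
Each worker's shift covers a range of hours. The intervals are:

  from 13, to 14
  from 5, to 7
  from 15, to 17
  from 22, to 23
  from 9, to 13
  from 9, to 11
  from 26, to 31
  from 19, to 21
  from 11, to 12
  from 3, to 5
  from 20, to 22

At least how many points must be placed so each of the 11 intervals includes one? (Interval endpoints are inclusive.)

7

Sort by right endpoint; whenever an interval is uncovered, place a point at its right end.
By right end: [3,5]  [5,7]  [9,11]  [11,12]  [9,13]  [13,14]  [15,17]  [19,21]  [20,22]  [22,23]  [26,31]
[3,5] uncovered → point at 5; [9,11] uncovered → point at 11; [13,14] uncovered → point at 14; [15,17] uncovered → point at 17; [19,21] uncovered → point at 21; [22,23] uncovered → point at 23; [26,31] uncovered → point at 31.
Points: 5, 11, 14, 17, 21, 23, 31 (7 total).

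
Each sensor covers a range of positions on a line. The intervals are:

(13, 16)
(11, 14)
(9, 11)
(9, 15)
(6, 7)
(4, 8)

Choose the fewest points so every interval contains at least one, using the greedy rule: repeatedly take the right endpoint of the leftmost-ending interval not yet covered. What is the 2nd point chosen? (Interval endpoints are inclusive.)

By right end: [6,7]  [4,8]  [9,11]  [11,14]  [9,15]  [13,16]
[6,7] uncovered → point at 7; [9,11] uncovered → point at 11; [13,16] uncovered → point at 16.
Points: 7, 11, 16 (3 total).

11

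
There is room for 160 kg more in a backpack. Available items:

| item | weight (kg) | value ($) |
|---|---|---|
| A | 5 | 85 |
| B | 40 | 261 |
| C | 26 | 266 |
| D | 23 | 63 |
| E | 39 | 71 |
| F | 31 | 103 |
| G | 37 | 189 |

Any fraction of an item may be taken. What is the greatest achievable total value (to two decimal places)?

961.52

Greedy by value/weight ratio, highest first.
Ratios (sorted): A 17.00, C 10.23, B 6.53, G 5.11, F 3.32, D 2.74, E 1.82
take A (5 @ 85); take C (26 @ 266); take B (40 @ 261); take G (37 @ 189); take F (31 @ 103); take 21/23 of D → 57.52. Capacity used 160/160.
Total value = 961.52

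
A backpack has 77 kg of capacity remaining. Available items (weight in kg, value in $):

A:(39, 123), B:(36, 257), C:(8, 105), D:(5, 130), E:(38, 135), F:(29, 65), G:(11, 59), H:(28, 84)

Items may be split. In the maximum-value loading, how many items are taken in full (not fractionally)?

Sort by value per unit weight and fill in that order.
Ratios (sorted): D 26.00, C 13.12, B 7.14, G 5.36, E 3.55, A 3.15, H 3.00, F 2.24
take D (5 @ 130); take C (8 @ 105); take B (36 @ 257); take G (11 @ 59); take 17/38 of E → 60.39. Capacity used 77/77.
4 item(s) taken whole; one partial (take 17/38 of E).

4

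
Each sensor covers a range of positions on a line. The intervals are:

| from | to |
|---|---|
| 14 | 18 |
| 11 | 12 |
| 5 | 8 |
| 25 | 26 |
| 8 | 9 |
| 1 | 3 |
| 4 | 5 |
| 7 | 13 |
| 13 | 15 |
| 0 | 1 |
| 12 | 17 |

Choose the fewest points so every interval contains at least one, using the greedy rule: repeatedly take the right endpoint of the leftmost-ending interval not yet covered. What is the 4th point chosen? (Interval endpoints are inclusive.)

12

Sorted: [0,1] [1,3] [4,5] [5,8] [8,9] [11,12] [7,13] [13,15] [12,17] [14,18] [25,26]
{[0,1],[1,3]} hit by 1; {[4,5],[5,8]} hit by 5; {[8,9]} hit by 9; {[11,12],[7,13]} hit by 12; {[13,15],[12,17],[14,18]} hit by 15; {[25,26]} hit by 26.
Points: 1, 5, 9, 12, 15, 26 (6 total).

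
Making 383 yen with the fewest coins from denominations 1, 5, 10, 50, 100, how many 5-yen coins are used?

0

383 = 3×100 + 1×50 + 3×10 + 3×1
Count of 5: 0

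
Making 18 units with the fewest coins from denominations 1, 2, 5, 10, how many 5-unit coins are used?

1

Use the largest denomination that fits, subtract, and repeat.
18 − 1×10→8 − 1×5→3 − 1×2→1 − 1×1→0
Count of 5: 1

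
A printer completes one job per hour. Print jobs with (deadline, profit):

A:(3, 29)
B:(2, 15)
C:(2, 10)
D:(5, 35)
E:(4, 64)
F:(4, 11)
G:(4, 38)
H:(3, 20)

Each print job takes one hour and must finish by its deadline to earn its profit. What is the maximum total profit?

186

Profit order: E=64 G=38 D=35 A=29 H=20 B=15 F=11 C=10
Assign: E→slot 4, G→slot 3, D→slot 5, A→slot 2, H→slot 1, B skipped, F skipped, C skipped.
Slots: [1:H] [2:A] [3:G] [4:E] [5:D]
Profit = 20 + 29 + 38 + 64 + 35 = 186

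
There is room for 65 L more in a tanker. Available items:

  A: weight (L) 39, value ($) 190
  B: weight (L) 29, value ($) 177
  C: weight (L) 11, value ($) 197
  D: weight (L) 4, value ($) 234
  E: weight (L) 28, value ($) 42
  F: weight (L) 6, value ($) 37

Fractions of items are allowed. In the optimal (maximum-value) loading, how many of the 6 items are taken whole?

4

Greedy by value/weight ratio, highest first.
Ratios (sorted): D 58.50, C 17.91, F 6.17, B 6.10, A 4.87, E 1.50
take D (4 @ 234); take C (11 @ 197); take F (6 @ 37); take B (29 @ 177); take 15/39 of A → 73.08. Capacity used 65/65.
4 item(s) taken whole; one partial (take 15/39 of A).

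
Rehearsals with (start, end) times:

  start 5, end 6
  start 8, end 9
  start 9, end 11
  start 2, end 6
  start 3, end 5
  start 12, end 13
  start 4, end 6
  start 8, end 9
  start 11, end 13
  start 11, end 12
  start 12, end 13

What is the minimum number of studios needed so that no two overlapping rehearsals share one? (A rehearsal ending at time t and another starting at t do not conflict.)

3

starts: [2, 3, 4, 5, 8, 8, 9, 11, 11, 12, 12]
ends:   [5, 6, 6, 6, 9, 9, 11, 12, 13, 13, 13]
s2→1 s3→2 s4→3  — peak 3.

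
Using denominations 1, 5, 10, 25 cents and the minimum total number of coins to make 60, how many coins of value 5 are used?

Greedy: take as many of the largest coin as possible, then repeat with the remainder.
60 = 2×25 + 1×10
Count of 5: 0

0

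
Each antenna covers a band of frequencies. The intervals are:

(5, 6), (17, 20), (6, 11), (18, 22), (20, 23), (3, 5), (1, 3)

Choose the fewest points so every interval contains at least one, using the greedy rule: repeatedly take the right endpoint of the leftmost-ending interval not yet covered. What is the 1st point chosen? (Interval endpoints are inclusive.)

3

Sorted: [1,3] [3,5] [5,6] [6,11] [17,20] [18,22] [20,23]
{[1,3],[3,5]} hit by 3; {[5,6],[6,11]} hit by 6; {[17,20],[18,22],[20,23]} hit by 20.
Points: 3, 6, 20 (3 total).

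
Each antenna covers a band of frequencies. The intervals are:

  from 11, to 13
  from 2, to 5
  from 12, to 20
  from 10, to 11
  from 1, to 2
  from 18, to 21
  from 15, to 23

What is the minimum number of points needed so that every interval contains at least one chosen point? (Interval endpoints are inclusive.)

Process intervals by earliest right end; each time one isn't hit yet, stab at its right endpoint.
By right end: [1,2]  [2,5]  [10,11]  [11,13]  [12,20]  [18,21]  [15,23]
[1,2] uncovered → point at 2; [10,11] uncovered → point at 11; [12,20] uncovered → point at 20.
Points: 2, 11, 20 (3 total).

3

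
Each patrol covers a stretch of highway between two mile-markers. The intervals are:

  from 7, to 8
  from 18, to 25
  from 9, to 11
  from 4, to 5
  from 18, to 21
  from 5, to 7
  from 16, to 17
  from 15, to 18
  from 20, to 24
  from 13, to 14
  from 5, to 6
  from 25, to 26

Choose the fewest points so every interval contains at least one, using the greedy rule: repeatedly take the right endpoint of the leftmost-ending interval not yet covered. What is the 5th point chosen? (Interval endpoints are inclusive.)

17

Sort by right endpoint; whenever an interval is uncovered, place a point at its right end.
By right end: [4,5]  [5,6]  [5,7]  [7,8]  [9,11]  [13,14]  [16,17]  [15,18]  [18,21]  [20,24]  [18,25]  [25,26]
[4,5] uncovered → point at 5; [7,8] uncovered → point at 8; [9,11] uncovered → point at 11; [13,14] uncovered → point at 14; [16,17] uncovered → point at 17; [18,21] uncovered → point at 21; [25,26] uncovered → point at 26.
Points: 5, 8, 11, 14, 17, 21, 26 (7 total).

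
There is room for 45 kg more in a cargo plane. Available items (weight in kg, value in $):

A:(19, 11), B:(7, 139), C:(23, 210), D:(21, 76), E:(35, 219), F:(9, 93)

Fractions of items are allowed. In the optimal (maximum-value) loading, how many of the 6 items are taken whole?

3

Sort by value per unit weight and fill in that order.
Order: B (139/7=19.86) > F (93/9=10.33) > C (210/23=9.13) > E (219/35=6.26) > D (76/21=3.62) > A (11/19=0.58)
Fill: take B (7 @ 139) → take F (9 @ 93) → take C (23 @ 210) → take 6/35 of E → 37.54; 45/45 used.
3 item(s) taken whole; one partial (take 6/35 of E).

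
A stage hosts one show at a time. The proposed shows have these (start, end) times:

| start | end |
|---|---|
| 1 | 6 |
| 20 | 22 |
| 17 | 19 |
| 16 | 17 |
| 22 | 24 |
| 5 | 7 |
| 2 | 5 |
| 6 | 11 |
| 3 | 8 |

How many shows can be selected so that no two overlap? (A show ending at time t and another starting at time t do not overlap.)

6

Sort by end time and greedily take each interval whose start is ≥ the last chosen end.
Sorted by end: (2,5)  (1,6)  (5,7)  (3,8)  (6,11)  (16,17)  (17,19)  (20,22)  (22,24)
take (2,5); take (5,7); skip (3,8); skip (6,11); take (16,17); take (17,19); take (20,22); take (22,24).
Selected 6 shows.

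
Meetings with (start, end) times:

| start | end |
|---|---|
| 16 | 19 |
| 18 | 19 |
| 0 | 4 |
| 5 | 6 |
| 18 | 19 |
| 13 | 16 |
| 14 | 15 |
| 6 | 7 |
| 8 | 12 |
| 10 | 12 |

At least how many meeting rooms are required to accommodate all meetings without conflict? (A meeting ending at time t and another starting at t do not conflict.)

3

Count concurrent intervals with a sweep; the peak is the room count.
starts: [0, 5, 6, 8, 10, 13, 14, 16, 18, 18]
ends:   [4, 6, 7, 12, 12, 15, 16, 19, 19, 19]
s0→1 e4→0 s5→1 e6→0 s6→1 e7→0 s8→1 s10→2 e12→1 e12→0 s13→1 s14→2 e15→1 e16→0 s16→1 s18→2 s18→3  — peak 3.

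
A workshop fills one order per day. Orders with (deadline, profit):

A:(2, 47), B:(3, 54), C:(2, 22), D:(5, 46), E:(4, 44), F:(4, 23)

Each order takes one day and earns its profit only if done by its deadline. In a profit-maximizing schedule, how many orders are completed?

Take jobs in profit order; each goes to the latest open slot no later than its deadline.
Profit order: B=54 A=47 D=46 E=44 F=23 C=22
Assign: B→slot 3, A→slot 2, D→slot 5, E→slot 4, F→slot 1, C skipped.
Slots: [1:F] [2:A] [3:B] [4:E] [5:D]
5 of 6 scheduled.

5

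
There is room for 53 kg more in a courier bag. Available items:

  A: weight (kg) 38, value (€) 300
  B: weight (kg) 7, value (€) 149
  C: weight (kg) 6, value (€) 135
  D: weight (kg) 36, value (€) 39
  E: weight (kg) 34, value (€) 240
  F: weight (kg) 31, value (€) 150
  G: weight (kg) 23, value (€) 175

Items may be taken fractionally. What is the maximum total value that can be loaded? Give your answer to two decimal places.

599.22

Greedy by value/weight ratio, highest first.
Order: C (135/6=22.50) > B (149/7=21.29) > A (300/38=7.89) > G (175/23=7.61) > E (240/34=7.06) > F (150/31=4.84) > D (39/36=1.08)
Fill: take C (6 @ 135) → take B (7 @ 149) → take A (38 @ 300) → take 2/23 of G → 15.22; 53/53 used.
Total value = 599.22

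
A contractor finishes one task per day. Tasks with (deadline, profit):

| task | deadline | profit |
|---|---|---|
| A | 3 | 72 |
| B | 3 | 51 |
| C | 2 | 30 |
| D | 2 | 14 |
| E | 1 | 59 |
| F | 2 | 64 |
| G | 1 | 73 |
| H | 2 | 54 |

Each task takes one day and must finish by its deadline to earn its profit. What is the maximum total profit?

209

Take jobs in profit order; each goes to the latest open slot no later than its deadline.
By profit: G(d1,73), A(d3,72), F(d2,64), E(d1,59), H(d2,54), B(d3,51), C(d2,30), D(d2,14)
G→slot 1; A→slot 3; F→slot 2; E skipped; H skipped; B skipped; C skipped; D skipped.
Profit = 73 + 64 + 72 = 209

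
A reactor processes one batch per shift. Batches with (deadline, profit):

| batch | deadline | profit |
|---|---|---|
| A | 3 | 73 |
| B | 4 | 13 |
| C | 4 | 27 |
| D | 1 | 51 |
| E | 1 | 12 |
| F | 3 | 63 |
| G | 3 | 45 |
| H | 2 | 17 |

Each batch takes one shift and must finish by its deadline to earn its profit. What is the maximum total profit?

214

Take jobs in profit order; each goes to the latest open slot no later than its deadline.
By profit: A(d3,73), F(d3,63), D(d1,51), G(d3,45), C(d4,27), H(d2,17), B(d4,13), E(d1,12)
A→slot 3; F→slot 2; D→slot 1; G skipped; C→slot 4; H skipped; B skipped; E skipped.
Profit = 51 + 63 + 73 + 27 = 214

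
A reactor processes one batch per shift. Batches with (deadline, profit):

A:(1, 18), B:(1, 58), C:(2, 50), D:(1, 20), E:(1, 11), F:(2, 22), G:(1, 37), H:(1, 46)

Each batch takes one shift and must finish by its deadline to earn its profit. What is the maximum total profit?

By profit: B(d1,58), C(d2,50), H(d1,46), G(d1,37), F(d2,22), D(d1,20), A(d1,18), E(d1,11)
B→slot 1; C→slot 2; H skipped; G skipped; F skipped; D skipped; A skipped; E skipped.
Profit = 58 + 50 = 108

108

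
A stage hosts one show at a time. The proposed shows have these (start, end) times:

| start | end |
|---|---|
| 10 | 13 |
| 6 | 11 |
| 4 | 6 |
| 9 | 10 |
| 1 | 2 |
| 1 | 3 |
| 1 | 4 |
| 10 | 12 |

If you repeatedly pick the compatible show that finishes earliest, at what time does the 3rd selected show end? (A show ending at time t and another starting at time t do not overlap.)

10

Sorted by end: (1,2)  (1,3)  (1,4)  (4,6)  (9,10)  (6,11)  (10,12)  (10,13)
take (1,2); skip (1,3); take (4,6); take (9,10); take (10,12).
Selected: (1,2) (4,6) (9,10) (10,12)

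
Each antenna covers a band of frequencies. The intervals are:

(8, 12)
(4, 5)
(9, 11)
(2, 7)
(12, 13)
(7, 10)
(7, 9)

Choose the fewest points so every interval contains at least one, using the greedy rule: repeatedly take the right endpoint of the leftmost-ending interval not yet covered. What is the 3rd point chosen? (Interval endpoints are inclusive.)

13

Sort by right endpoint; whenever an interval is uncovered, place a point at its right end.
By right end: [4,5]  [2,7]  [7,9]  [7,10]  [9,11]  [8,12]  [12,13]
[4,5] uncovered → point at 5; [7,9] uncovered → point at 9; [12,13] uncovered → point at 13.
Points: 5, 9, 13 (3 total).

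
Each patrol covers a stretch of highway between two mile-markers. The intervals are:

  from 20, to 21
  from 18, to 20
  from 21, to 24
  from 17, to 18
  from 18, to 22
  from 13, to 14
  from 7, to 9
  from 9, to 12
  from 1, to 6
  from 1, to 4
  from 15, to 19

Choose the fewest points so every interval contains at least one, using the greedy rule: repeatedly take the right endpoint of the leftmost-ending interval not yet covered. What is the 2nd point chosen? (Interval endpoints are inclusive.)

9

By right end: [1,4]  [1,6]  [7,9]  [9,12]  [13,14]  [17,18]  [15,19]  [18,20]  [20,21]  [18,22]  [21,24]
[1,4] uncovered → point at 4; [7,9] uncovered → point at 9; [13,14] uncovered → point at 14; [17,18] uncovered → point at 18; [20,21] uncovered → point at 21.
Points: 4, 9, 14, 18, 21 (5 total).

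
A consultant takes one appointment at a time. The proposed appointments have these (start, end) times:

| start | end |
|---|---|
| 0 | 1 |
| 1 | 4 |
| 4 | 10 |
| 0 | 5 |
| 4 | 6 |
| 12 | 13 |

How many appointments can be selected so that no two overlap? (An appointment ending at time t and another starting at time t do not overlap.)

By end time: (0,1), (1,4), (0,5), (4,6), (4,10), (12,13).
Pick (0,1); next start ≥ 1 → (1,4); next start ≥ 4 → (4,6); next start ≥ 6 → (12,13).
Selected 4 appointments.

4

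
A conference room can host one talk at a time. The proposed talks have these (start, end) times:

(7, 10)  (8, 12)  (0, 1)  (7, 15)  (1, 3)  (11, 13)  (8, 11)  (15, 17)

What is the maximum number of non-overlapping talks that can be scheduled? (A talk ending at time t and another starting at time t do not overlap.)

5

Sorted by end: (0,1)  (1,3)  (7,10)  (8,11)  (8,12)  (11,13)  (7,15)  (15,17)
take (0,1); take (1,3); take (7,10); take (11,13); take (15,17).
Selected 5 talks.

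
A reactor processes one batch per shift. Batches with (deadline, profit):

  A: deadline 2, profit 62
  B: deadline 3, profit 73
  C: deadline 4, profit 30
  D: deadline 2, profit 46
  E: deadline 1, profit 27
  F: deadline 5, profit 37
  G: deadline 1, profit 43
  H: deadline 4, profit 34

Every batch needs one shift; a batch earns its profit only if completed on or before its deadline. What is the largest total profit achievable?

Sort by profit descending; place each in the latest free slot ≤ its deadline.
Profit order: B=73 A=62 D=46 G=43 F=37 H=34 C=30 E=27
Assign: B→slot 3, A→slot 2, D→slot 1, G skipped, F→slot 5, H→slot 4, C skipped, E skipped.
Slots: [1:D] [2:A] [3:B] [4:H] [5:F]
Profit = 46 + 62 + 73 + 34 + 37 = 252

252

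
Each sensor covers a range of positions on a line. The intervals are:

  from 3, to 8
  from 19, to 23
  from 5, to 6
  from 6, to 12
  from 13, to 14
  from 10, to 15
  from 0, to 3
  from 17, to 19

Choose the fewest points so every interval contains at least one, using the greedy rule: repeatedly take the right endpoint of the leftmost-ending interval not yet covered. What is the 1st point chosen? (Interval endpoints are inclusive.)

Sort by right endpoint; whenever an interval is uncovered, place a point at its right end.
Sorted: [0,3] [5,6] [3,8] [6,12] [13,14] [10,15] [17,19] [19,23]
{[0,3]} hit by 3; {[5,6],[3,8],[6,12]} hit by 6; {[13,14],[10,15]} hit by 14; {[17,19],[19,23]} hit by 19.
Points: 3, 6, 14, 19 (4 total).

3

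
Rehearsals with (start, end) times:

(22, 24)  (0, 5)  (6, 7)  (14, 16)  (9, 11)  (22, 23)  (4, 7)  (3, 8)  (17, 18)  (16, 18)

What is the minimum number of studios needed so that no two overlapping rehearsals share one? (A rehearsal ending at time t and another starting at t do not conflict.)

starts: [0, 3, 4, 6, 9, 14, 16, 17, 22, 22]
ends:   [5, 7, 7, 8, 11, 16, 18, 18, 23, 24]
s0→1 s3→2 s4→3  — peak 3.

3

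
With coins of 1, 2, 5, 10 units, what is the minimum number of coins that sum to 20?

20 = 2×10
Total coins = 2 = 2

2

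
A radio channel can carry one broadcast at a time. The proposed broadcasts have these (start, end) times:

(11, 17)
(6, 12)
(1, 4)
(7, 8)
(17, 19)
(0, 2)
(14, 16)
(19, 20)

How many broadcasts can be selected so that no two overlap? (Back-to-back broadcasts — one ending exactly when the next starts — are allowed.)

5

By end time: (0,2), (1,4), (7,8), (6,12), (14,16), (11,17), (17,19), (19,20).
Pick (0,2); next start ≥ 2 → (7,8); next start ≥ 8 → (14,16); next start ≥ 16 → (17,19); next start ≥ 19 → (19,20).
Selected 5 broadcasts.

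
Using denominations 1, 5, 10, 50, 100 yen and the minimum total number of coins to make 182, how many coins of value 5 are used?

182 − 1×100→82 − 1×50→32 − 3×10→2 − 2×1→0
Count of 5: 0

0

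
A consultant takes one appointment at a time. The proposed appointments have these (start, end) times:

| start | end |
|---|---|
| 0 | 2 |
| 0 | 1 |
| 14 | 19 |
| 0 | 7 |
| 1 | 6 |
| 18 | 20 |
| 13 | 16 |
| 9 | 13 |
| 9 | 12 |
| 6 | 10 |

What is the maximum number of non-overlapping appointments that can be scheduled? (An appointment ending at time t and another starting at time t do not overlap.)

5

Order by finish time; keep every interval that doesn't clash with the previous kept one.
By end time: (0,1), (0,2), (1,6), (0,7), (6,10), (9,12), (9,13), (13,16), (14,19), (18,20).
Pick (0,1); next start ≥ 1 → (1,6); next start ≥ 6 → (6,10); next start ≥ 10 → (13,16); next start ≥ 16 → (18,20).
Selected 5 appointments.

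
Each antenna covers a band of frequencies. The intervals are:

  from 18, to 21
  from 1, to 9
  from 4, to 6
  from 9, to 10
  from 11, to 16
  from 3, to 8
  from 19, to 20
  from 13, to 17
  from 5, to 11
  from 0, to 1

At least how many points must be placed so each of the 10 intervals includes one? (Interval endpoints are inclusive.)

Process intervals by earliest right end; each time one isn't hit yet, stab at its right endpoint.
By right end: [0,1]  [4,6]  [3,8]  [1,9]  [9,10]  [5,11]  [11,16]  [13,17]  [19,20]  [18,21]
[0,1] uncovered → point at 1; [4,6] uncovered → point at 6; [9,10] uncovered → point at 10; [11,16] uncovered → point at 16; [19,20] uncovered → point at 20.
Points: 1, 6, 10, 16, 20 (5 total).

5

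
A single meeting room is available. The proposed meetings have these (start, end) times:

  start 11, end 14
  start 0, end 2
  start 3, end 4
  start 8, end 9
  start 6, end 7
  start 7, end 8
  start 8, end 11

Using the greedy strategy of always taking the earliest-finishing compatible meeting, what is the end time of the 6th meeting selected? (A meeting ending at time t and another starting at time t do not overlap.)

14

Sort by end time and greedily take each interval whose start is ≥ the last chosen end.
By end time: (0,2), (3,4), (6,7), (7,8), (8,9), (8,11), (11,14).
Pick (0,2); next start ≥ 2 → (3,4); next start ≥ 4 → (6,7); next start ≥ 7 → (7,8); next start ≥ 8 → (8,9); next start ≥ 9 → (11,14).
Selected: (0,2) (3,4) (6,7) (7,8) (8,9) (11,14)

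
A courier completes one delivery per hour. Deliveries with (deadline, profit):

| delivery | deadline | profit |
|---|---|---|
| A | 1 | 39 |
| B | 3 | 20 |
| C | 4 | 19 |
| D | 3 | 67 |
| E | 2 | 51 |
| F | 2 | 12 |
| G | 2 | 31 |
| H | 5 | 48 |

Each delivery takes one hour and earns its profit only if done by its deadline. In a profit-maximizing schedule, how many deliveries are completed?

5

Sort by profit descending; place each in the latest free slot ≤ its deadline.
By profit: D(d3,67), E(d2,51), H(d5,48), A(d1,39), G(d2,31), B(d3,20), C(d4,19), F(d2,12)
D→slot 3; E→slot 2; H→slot 5; A→slot 1; G skipped; B skipped; C→slot 4; F skipped.
5 of 8 scheduled.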